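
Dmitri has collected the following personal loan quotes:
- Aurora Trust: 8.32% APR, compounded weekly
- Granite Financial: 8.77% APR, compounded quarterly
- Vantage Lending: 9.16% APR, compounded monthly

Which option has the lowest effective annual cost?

Aurora Trust

Aurora Trust: (1 + 0.0832/52)^52 − 1 = 8.669%
Granite Financial: (1 + 0.0877/4)^4 − 1 = 9.063%
Vantage Lending: (1 + 0.0916/12)^12 − 1 = 9.555%
The lowest effective annual rate is Aurora Trust at 8.669%.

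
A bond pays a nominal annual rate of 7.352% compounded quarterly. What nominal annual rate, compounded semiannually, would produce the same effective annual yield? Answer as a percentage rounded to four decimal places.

7.4196%

EAR = (1 + 0.07352/4)^4 − 1 = 0.075572.
Solve (1 + r/2)^2 = 1.075572: r/2 = 1.075572^(1/2) − 1 = 0.037098, so r = 0.074196 = 7.4196%.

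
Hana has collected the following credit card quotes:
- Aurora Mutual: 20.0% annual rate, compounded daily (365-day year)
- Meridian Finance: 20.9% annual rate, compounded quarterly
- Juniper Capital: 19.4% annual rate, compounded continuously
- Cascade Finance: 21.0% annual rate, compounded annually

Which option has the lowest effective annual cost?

Aurora Mutual: (1 + 0.200/365)^365 − 1 = 22.134%
Meridian Finance: (1 + 0.209/4)^4 − 1 = 22.596%
Juniper Capital: e^0.194 − 1 = 21.410%
Cascade Finance: compounded annually, EAR = 21.000%
The lowest effective annual rate is Cascade Finance at 21.000%.

Cascade Finance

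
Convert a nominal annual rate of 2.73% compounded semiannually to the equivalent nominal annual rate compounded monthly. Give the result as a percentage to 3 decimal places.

2.715%

EAR = (1 + 0.0273/2)^2 − 1 = 0.027486.
Solve (1 + r/12)^12 = 1.027486: r/12 = 1.027486^(1/12) − 1 = 0.002262, so r = 0.027146 = 2.715%.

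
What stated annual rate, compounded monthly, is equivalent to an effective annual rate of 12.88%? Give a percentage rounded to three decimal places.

12.177%

(1 + r/12)^12 − 1 = 0.1288, so 1 + r/12 = 1.1288^(1/12).
r/12 = 0.010147, so r = 0.121769 = 12.177%.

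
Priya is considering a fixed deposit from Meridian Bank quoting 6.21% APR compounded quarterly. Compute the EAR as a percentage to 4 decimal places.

6.3561%

EAR = (1 + 0.0621/4)^4 − 1.
= (1 + 0.015525)^4 − 1 = 1.063561 − 1 = 6.3561%.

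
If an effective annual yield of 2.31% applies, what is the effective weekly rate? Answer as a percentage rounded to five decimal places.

The per-week rate i satisfies (1 + i)^52 = 1 + 0.0231.
i = 1.0231^(1/52) − 1 = 0.0004393 = 0.04393%.

0.04393%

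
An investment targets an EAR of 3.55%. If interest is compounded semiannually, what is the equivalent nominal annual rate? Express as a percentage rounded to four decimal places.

(1 + r/2)^2 − 1 = 0.0355, so 1 + r/2 = 1.0355^(1/2).
r/2 = 0.017595, so r = 0.035190 = 3.5190%.

3.5190%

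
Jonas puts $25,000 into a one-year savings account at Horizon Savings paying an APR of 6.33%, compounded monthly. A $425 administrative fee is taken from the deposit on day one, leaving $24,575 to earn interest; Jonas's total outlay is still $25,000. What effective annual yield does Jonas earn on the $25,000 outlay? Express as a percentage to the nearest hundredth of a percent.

4.71%

Value after one year: 24,575 × (1 + 0.0633/12)^12 = 24,575 × 1.065169 = $26,176.53.
Effective yield on the $25,000 outlay: 26,176.53 / 25,000 − 1 = 0.047061 = 4.71%.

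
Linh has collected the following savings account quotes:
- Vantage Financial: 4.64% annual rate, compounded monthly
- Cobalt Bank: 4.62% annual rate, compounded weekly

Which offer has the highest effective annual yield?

Vantage Financial

Vantage Financial: (1 + 0.0464/12)^12 − 1 = 4.740%
Cobalt Bank: (1 + 0.0462/52)^52 − 1 = 4.726%
The highest effective annual rate is Vantage Financial at 4.740%.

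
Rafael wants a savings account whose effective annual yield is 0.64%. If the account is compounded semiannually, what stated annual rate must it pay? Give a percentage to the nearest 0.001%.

(1 + r/2)^2 − 1 = 0.0064, so 1 + r/2 = 1.0064^(1/2).
r/2 = 0.003195, so r = 0.006390 = 0.639%.

0.639%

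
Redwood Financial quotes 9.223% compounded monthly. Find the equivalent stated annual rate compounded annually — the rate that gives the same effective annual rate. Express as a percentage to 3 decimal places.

9.623%

EAR = (1 + 0.09223/12)^12 − 1 = 0.096230.
Compounded annually, the equivalent nominal rate is the EAR itself: 9.623%.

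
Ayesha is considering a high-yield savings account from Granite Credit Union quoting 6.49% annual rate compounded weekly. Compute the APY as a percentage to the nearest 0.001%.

EAR = (1 + 0.0649/52)^52 − 1.
= (1 + 0.001248)^52 − 1 = 1.067009 − 1 = 6.701%.

6.701%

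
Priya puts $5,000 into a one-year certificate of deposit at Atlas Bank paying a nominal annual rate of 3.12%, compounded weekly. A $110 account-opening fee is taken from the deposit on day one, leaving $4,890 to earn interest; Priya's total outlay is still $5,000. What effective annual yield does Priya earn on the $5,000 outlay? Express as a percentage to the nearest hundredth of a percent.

0.90%

Value after one year: 4,890 × (1 + 0.0312/52)^52 = 4,890 × 1.031682 = $5,044.93.
Effective yield on the $5,000 outlay: 5,044.93 / 5,000 − 1 = 0.008985 = 0.90%.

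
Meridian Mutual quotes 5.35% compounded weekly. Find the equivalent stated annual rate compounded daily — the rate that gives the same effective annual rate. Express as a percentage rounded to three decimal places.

EAR = (1 + 0.0535/52)^52 − 1 = 0.054928.
Solve (1 + r/365)^365 = 1.054928: r/365 = 1.054928^(1/365) − 1 = 0.000147, so r = 0.053476 = 5.348%.

5.348%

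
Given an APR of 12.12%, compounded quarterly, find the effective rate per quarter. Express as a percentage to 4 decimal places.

With a nominal annual rate compounded quarterly, the periodic rate is the nominal rate divided by 4.
i = 0.1212 / 4 = 0.0303000 = 3.0300%.

3.0300%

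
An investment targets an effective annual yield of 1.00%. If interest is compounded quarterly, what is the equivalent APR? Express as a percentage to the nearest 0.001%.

0.996%

(1 + r/4)^4 − 1 = 0.0100, so 1 + r/4 = 1.0100^(1/4).
r/4 = 0.002491, so r = 0.009963 = 0.996%.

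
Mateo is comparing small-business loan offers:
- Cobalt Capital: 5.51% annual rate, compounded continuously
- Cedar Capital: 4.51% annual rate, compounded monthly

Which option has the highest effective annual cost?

Cobalt Capital

Cobalt Capital: e^0.0551 − 1 = 5.665%
Cedar Capital: (1 + 0.0451/12)^12 − 1 = 4.604%
The highest effective annual rate is Cobalt Capital at 5.665%.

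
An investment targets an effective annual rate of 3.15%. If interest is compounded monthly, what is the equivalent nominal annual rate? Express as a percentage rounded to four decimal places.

3.1054%

(1 + r/12)^12 − 1 = 0.0315, so 1 + r/12 = 1.0315^(1/12).
r/12 = 0.002588, so r = 0.031054 = 3.1054%.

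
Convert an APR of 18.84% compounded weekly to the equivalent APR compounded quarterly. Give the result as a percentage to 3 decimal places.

EAR = (1 + 0.1884/52)^52 − 1 = 0.206905.
Solve (1 + r/4)^4 = 1.206905: r/4 = 1.206905^(1/4) − 1 = 0.048138, so r = 0.192550 = 19.255%.

19.255%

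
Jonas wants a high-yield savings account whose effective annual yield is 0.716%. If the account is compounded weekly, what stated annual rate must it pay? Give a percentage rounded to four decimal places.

0.7135%

(1 + r/52)^52 − 1 = 0.00716, so 1 + r/52 = 1.00716^(1/52).
r/52 = 0.000137, so r = 0.007135 = 0.7135%.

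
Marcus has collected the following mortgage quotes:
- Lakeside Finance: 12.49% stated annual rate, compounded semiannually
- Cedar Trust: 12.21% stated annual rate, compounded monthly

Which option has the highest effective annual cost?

Cedar Trust

Lakeside Finance: (1 + 0.1249/2)^2 − 1 = 12.880%
Cedar Trust: (1 + 0.1221/12)^12 − 1 = 12.917%
The highest effective annual rate is Cedar Trust at 12.917%.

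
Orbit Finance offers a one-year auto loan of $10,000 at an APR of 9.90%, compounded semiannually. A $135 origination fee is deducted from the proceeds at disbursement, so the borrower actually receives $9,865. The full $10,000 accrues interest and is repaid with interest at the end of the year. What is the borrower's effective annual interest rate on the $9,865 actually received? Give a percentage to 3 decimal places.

Amount owed after one year: 10,000 × (1 + 0.0990/2)^2 = 10,000 × 1.101450 = $11,014.50.
Effective rate on net proceeds: 11,014.50 / 9,865 − 1 = 0.116523 = 11.652%.

11.652%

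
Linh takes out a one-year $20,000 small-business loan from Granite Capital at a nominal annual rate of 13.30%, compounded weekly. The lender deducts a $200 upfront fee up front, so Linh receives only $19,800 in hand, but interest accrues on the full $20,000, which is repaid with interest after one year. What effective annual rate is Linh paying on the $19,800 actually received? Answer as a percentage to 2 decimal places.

Amount owed after one year: 20,000 × (1 + 0.1330/52)^52 = 20,000 × 1.142056 = $22,841.12.
Effective rate on net proceeds: 22,841.12 / 19,800 − 1 = 0.153592 = 15.36%.

15.36%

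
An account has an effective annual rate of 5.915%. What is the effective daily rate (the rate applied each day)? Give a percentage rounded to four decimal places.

The per-day rate i satisfies (1 + i)^365 = 1 + 0.05915.
i = 1.05915^(1/365) − 1 = 0.0001575 = 0.0157%.

0.0157%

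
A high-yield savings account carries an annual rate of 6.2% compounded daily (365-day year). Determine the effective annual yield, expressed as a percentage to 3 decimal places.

6.396%

EAR = (1 + 0.062/365)^365 − 1.
= (1 + 0.000170)^365 − 1 = 1.063957 − 1 = 6.396%.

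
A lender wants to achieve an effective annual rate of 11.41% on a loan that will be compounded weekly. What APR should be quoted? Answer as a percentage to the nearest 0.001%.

10.816%

(1 + r/52)^52 − 1 = 0.1141, so 1 + r/52 = 1.1141^(1/52).
r/52 = 0.002080, so r = 0.108159 = 10.816%.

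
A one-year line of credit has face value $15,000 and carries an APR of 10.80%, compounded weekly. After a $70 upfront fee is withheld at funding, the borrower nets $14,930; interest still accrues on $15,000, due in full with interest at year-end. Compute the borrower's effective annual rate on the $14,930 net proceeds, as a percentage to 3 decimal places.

Amount owed after one year: 15,000 × (1 + 0.1080/52)^52 = 15,000 × 1.113923 = $16,708.84.
Effective rate on net proceeds: 16,708.84 / 14,930 − 1 = 0.119146 = 11.915%.

11.915%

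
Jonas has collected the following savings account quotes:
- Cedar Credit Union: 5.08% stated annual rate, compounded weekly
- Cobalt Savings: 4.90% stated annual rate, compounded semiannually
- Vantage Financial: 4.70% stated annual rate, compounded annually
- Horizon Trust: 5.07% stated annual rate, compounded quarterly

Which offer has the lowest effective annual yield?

Cedar Credit Union: (1 + 0.0508/52)^52 − 1 = 5.209%
Cobalt Savings: (1 + 0.0490/2)^2 − 1 = 4.960%
Vantage Financial: compounded annually, EAR = 4.700%
Horizon Trust: (1 + 0.0507/4)^4 − 1 = 5.167%
The lowest effective annual rate is Vantage Financial at 4.700%.

Vantage Financial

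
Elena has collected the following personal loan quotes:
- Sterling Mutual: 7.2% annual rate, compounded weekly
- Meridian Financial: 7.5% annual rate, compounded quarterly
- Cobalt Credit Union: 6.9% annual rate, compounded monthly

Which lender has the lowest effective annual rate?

Sterling Mutual: (1 + 0.072/52)^52 − 1 = 7.460%
Meridian Financial: (1 + 0.075/4)^4 − 1 = 7.714%
Cobalt Credit Union: (1 + 0.069/12)^12 − 1 = 7.122%
The lowest effective annual rate is Cobalt Credit Union at 7.122%.

Cobalt Credit Union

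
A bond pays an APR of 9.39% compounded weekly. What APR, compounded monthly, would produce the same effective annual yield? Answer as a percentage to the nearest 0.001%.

9.418%

EAR = (1 + 0.0939/52)^52 − 1 = 0.098357.
Solve (1 + r/12)^12 = 1.098357: r/12 = 1.098357^(1/12) − 1 = 0.007849, so r = 0.094183 = 9.418%.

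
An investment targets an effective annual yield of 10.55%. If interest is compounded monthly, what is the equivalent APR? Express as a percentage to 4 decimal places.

(1 + r/12)^12 − 1 = 0.1055, so 1 + r/12 = 1.1055^(1/12).
r/12 = 0.008393, so r = 0.100718 = 10.0718%.

10.0718%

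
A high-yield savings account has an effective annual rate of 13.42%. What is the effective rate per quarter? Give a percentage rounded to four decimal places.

The per-quarter rate i satisfies (1 + i)^4 = 1 + 0.1342.
i = 1.1342^(1/4) − 1 = 0.0319827 = 3.1983%.

3.1983%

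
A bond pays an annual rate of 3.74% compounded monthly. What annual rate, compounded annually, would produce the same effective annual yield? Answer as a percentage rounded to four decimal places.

EAR = (1 + 0.0374/12)^12 − 1 = 0.038048.
Compounded annually, the equivalent nominal rate is the EAR itself: 3.8048%.

3.8048%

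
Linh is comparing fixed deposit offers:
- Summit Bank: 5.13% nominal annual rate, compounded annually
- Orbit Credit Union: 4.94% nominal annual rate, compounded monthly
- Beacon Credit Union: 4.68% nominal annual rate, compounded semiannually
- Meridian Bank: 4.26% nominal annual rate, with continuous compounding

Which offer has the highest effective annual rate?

Summit Bank

Summit Bank: compounded annually, EAR = 5.130%
Orbit Credit Union: (1 + 0.0494/12)^12 − 1 = 5.053%
Beacon Credit Union: (1 + 0.0468/2)^2 − 1 = 4.735%
Meridian Bank: e^0.0426 − 1 = 4.352%
The highest effective annual rate is Summit Bank at 5.130%.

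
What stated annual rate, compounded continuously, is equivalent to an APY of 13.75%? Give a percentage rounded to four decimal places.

12.8833%

Continuous: nominal r satisfies e^r − 1 = 0.1375.
r = ln(1 + 0.1375) = ln(1.1375) = 0.128833 = 12.8833%.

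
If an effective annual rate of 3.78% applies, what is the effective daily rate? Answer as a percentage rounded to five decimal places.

The per-day rate i satisfies (1 + i)^365 = 1 + 0.0378.
i = 1.0378^(1/365) − 1 = 0.0001017 = 0.01017%.

0.01017%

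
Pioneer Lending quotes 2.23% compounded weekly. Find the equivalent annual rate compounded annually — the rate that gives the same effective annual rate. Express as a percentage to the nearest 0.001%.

2.255%

EAR = (1 + 0.0223/52)^52 − 1 = 0.022546.
Compounded annually, the equivalent nominal rate is the EAR itself: 2.255%.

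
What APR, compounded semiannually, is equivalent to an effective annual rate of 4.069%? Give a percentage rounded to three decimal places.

4.028%

(1 + r/2)^2 − 1 = 0.04069, so 1 + r/2 = 1.04069^(1/2).
r/2 = 0.020142, so r = 0.040284 = 4.028%.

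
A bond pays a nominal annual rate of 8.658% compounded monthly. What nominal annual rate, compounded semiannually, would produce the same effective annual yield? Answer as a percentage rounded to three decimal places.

8.816%

EAR = (1 + 0.08658/12)^12 − 1 = 0.090100.
Solve (1 + r/2)^2 = 1.090100: r/2 = 1.090100^(1/2) − 1 = 0.044078, so r = 0.088157 = 8.816%.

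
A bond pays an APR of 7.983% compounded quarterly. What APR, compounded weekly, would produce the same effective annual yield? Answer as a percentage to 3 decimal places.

EAR = (1 + 0.07983/4)^4 − 1 = 0.082252.
Solve (1 + r/52)^52 = 1.082252: r/52 = 1.082252^(1/52) − 1 = 0.001521, so r = 0.079104 = 7.910%.

7.910%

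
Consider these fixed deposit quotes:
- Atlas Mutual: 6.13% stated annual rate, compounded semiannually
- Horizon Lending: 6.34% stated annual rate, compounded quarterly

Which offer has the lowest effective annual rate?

Atlas Mutual

Atlas Mutual: (1 + 0.0613/2)^2 − 1 = 6.224%
Horizon Lending: (1 + 0.0634/4)^4 − 1 = 6.492%
The lowest effective annual rate is Atlas Mutual at 6.224%.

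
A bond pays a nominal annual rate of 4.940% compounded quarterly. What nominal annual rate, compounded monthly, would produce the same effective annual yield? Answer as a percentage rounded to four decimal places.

4.9198%

EAR = (1 + 0.04940/4)^4 − 1 = 0.050323.
Solve (1 + r/12)^12 = 1.050323: r/12 = 1.050323^(1/12) − 1 = 0.004100, so r = 0.049198 = 4.9198%.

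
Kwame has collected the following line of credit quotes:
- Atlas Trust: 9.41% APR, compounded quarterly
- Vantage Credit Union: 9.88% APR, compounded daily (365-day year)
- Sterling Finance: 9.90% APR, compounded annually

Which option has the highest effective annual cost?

Vantage Credit Union

Atlas Trust: (1 + 0.0941/4)^4 − 1 = 9.747%
Vantage Credit Union: (1 + 0.0988/365)^365 − 1 = 10.383%
Sterling Finance: compounded annually, EAR = 9.900%
The highest effective annual rate is Vantage Credit Union at 10.383%.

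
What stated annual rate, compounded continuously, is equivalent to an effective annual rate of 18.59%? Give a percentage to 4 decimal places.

Continuous: nominal r satisfies e^r − 1 = 0.1859.
r = ln(1 + 0.1859) = ln(1.1859) = 0.170502 = 17.0502%.

17.0502%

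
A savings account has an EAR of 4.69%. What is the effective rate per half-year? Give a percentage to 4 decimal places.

The per-half-year rate i satisfies (1 + i)^2 = 1 + 0.0469.
i = 1.0469^(1/2) − 1 = 0.0231813 = 2.3181%.

2.3181%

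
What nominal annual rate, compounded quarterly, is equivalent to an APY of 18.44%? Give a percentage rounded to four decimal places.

(1 + r/4)^4 − 1 = 0.1844, so 1 + r/4 = 1.1844^(1/4).
r/4 = 0.043217, so r = 0.172867 = 17.2867%.

17.2867%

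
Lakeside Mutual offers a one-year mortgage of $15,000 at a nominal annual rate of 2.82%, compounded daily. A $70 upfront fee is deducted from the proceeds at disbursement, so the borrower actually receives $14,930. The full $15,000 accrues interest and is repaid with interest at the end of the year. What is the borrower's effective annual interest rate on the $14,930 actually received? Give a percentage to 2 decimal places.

3.34%

Amount owed after one year: 15,000 × (1 + 0.0282/365)^365 = 15,000 × 1.028600 = $15,429.00.
Effective rate on net proceeds: 15,429.00 / 14,930 − 1 = 0.033423 = 3.34%.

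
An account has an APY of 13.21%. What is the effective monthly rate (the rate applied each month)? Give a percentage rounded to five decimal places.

The per-month rate i satisfies (1 + i)^12 = 1 + 0.1321.
i = 1.1321^(1/12) − 1 = 0.0103932 = 1.03932%.

1.03932%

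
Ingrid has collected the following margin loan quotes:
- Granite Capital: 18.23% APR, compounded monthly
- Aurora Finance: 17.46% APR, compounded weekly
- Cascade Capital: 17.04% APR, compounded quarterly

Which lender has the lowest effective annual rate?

Cascade Capital

Granite Capital: (1 + 0.1823/12)^12 − 1 = 19.833%
Aurora Finance: (1 + 0.1746/52)^52 − 1 = 19.042%
Cascade Capital: (1 + 0.1704/4)^4 − 1 = 18.160%
The lowest effective annual rate is Cascade Capital at 18.160%.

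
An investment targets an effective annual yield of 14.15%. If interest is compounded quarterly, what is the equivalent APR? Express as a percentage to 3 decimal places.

13.456%

(1 + r/4)^4 − 1 = 0.1415, so 1 + r/4 = 1.1415^(1/4).
r/4 = 0.033639, so r = 0.134557 = 13.456%.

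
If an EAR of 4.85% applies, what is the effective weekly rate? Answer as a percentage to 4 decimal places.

The per-week rate i satisfies (1 + i)^52 = 1 + 0.0485.
i = 1.0485^(1/52) − 1 = 0.0009112 = 0.0911%.

0.0911%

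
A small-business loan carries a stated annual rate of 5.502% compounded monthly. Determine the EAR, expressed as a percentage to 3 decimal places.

5.643%

EAR = (1 + 0.05502/12)^12 − 1.
= (1 + 0.004585)^12 − 1 = 1.056429 − 1 = 5.643%.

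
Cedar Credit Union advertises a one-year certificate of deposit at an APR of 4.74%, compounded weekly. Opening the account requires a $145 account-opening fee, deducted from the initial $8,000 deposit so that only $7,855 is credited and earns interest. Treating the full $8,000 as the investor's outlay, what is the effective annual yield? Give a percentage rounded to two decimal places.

Value after one year: 7,855 × (1 + 0.0474/52)^52 = 7,855 × 1.048519 = $8,236.11.
Effective yield on the $8,000 outlay: 8,236.11 / 8,000 − 1 = 0.029514 = 2.95%.

2.95%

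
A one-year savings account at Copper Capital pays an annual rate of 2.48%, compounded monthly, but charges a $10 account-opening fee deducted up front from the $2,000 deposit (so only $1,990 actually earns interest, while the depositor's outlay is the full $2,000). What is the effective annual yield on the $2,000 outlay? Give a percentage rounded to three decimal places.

Value after one year: 1,990 × (1 + 0.0248/12)^12 = 1,990 × 1.025084 = $2,039.92.
Effective yield on the $2,000 outlay: 2,039.92 / 2,000 − 1 = 0.019958 = 1.996%.

1.996%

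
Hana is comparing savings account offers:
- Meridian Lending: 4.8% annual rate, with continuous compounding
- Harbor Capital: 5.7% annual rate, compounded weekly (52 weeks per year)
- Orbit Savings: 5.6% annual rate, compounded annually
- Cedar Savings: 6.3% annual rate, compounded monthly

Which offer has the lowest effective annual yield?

Meridian Lending: e^0.048 − 1 = 4.917%
Harbor Capital: (1 + 0.057/52)^52 − 1 = 5.862%
Orbit Savings: compounded annually, EAR = 5.600%
Cedar Savings: (1 + 0.063/12)^12 − 1 = 6.485%
The lowest effective annual rate is Meridian Lending at 4.917%.

Meridian Lending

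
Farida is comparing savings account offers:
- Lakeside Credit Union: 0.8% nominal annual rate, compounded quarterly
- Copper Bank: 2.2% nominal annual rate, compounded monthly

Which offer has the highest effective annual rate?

Copper Bank

Lakeside Credit Union: (1 + 0.008/4)^4 − 1 = 0.802%
Copper Bank: (1 + 0.022/12)^12 − 1 = 2.222%
The highest effective annual rate is Copper Bank at 2.222%.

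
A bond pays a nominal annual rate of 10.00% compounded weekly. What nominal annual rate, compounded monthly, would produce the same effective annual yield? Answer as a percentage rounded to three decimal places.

10.032%

EAR = (1 + 0.1000/52)^52 − 1 = 0.105065.
Solve (1 + r/12)^12 = 1.105065: r/12 = 1.105065^(1/12) − 1 = 0.008360, so r = 0.100321 = 10.032%.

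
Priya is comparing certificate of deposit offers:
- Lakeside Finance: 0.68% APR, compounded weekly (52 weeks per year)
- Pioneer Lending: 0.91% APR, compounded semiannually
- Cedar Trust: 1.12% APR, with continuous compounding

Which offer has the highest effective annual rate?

Cedar Trust

Lakeside Finance: (1 + 0.0068/52)^52 − 1 = 0.682%
Pioneer Lending: (1 + 0.0091/2)^2 − 1 = 0.912%
Cedar Trust: e^0.0112 − 1 = 1.126%
The highest effective annual rate is Cedar Trust at 1.126%.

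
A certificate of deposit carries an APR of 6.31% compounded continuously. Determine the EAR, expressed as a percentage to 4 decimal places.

With continuous compounding, EAR = e^0.0631 − 1.
e^0.0631 = 1.065133, so EAR = 0.065133 = 6.5133%.

6.5133%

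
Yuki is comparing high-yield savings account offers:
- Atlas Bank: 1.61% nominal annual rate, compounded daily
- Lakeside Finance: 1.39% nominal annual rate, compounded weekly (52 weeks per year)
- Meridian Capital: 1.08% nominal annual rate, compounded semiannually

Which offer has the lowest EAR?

Atlas Bank: (1 + 0.0161/365)^365 − 1 = 1.623%
Lakeside Finance: (1 + 0.0139/52)^52 − 1 = 1.400%
Meridian Capital: (1 + 0.0108/2)^2 − 1 = 1.083%
The lowest effective annual rate is Meridian Capital at 1.083%.

Meridian Capital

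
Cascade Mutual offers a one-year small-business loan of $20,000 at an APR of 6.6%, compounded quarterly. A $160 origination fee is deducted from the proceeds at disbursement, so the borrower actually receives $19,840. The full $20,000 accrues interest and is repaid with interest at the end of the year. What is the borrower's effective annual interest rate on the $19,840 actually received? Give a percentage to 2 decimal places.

Amount owed after one year: 20,000 × (1 + 0.066/4)^4 = 20,000 × 1.067652 = $21,353.03.
Effective rate on net proceeds: 21,353.03 / 19,840 − 1 = 0.076262 = 7.63%.

7.63%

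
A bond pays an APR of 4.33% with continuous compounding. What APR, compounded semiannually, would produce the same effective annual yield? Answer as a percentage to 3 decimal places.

4.377%

EAR under continuous compounding: e^0.0433 − 1 = 0.044251.
Solve (1 + r/2)^2 = 1.044251: r/2 = 1.044251^(1/2) − 1 = 0.021886, so r = 0.043772 = 4.377%.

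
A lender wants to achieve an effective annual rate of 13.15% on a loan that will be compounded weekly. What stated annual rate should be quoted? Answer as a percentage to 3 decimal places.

(1 + r/52)^52 − 1 = 0.1315, so 1 + r/52 = 1.1315^(1/52).
r/52 = 0.002379, so r = 0.123691 = 12.369%.

12.369%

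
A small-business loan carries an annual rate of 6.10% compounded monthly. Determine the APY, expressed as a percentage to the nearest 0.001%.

EAR = (1 + 0.0610/12)^12 − 1.
= 1.062735 − 1 = 6.273%.

6.273%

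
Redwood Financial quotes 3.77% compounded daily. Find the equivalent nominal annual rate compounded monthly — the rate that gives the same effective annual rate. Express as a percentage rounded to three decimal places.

3.776%

EAR = (1 + 0.0377/365)^365 − 1 = 0.038418.
Solve (1 + r/12)^12 = 1.038418: r/12 = 1.038418^(1/12) − 1 = 0.003146, so r = 0.037757 = 3.776%.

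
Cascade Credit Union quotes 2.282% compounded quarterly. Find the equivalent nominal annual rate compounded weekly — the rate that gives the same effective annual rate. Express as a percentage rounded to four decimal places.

EAR = (1 + 0.02282/4)^4 − 1 = 0.023016.
Solve (1 + r/52)^52 = 1.023016: r/52 = 1.023016^(1/52) − 1 = 0.000438, so r = 0.022760 = 2.2760%.

2.2760%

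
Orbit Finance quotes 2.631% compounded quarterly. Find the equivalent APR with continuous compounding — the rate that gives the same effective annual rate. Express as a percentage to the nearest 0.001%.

EAR = (1 + 0.02631/4)^4 − 1 = 0.026571.
Equivalent continuous rate: r = ln(1 + 0.026571) = 0.026224 = 2.622%.

2.622%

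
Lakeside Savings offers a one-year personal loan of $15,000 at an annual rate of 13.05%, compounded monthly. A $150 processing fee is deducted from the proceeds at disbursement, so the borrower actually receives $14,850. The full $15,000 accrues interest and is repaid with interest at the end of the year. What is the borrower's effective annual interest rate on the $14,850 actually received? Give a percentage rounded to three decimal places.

Amount owed after one year: 15,000 × (1 + 0.1305/12)^12 = 15,000 × 1.138596 = $17,078.93.
Effective rate on net proceeds: 17,078.93 / 14,850 − 1 = 0.150096 = 15.010%.

15.010%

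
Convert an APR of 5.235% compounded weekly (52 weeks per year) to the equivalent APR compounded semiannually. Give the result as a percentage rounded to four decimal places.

5.3014%

EAR = (1 + 0.05235/52)^52 − 1 = 0.053717.
Solve (1 + r/2)^2 = 1.053717: r/2 = 1.053717^(1/2) − 1 = 0.026507, so r = 0.053014 = 5.3014%.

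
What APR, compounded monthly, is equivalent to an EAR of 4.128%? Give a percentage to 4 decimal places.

4.0519%

(1 + r/12)^12 − 1 = 0.04128, so 1 + r/12 = 1.04128^(1/12).
r/12 = 0.003377, so r = 0.040519 = 4.0519%.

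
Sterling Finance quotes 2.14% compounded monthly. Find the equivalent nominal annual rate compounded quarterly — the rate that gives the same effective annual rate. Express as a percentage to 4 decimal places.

EAR = (1 + 0.0214/12)^12 − 1 = 0.021611.
Solve (1 + r/4)^4 = 1.021611: r/4 = 1.021611^(1/4) − 1 = 0.005360, so r = 0.021438 = 2.1438%.

2.1438%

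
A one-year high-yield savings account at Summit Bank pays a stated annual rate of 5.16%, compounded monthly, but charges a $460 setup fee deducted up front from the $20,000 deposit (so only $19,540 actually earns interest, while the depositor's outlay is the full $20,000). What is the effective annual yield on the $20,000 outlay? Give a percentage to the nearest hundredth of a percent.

Value after one year: 19,540 × (1 + 0.0516/12)^12 = 19,540 × 1.052838 = $20,572.45.
Effective yield on the $20,000 outlay: 20,572.45 / 20,000 − 1 = 0.028623 = 2.86%.

2.86%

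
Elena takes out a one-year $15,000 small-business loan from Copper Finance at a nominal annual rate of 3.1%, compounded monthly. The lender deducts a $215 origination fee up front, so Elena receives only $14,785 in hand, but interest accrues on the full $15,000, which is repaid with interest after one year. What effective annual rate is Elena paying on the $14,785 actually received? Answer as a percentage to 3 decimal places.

Amount owed after one year: 15,000 × (1 + 0.031/12)^12 = 15,000 × 1.031444 = $15,471.66.
Effective rate on net proceeds: 15,471.66 / 14,785 − 1 = 0.046443 = 4.644%.

4.644%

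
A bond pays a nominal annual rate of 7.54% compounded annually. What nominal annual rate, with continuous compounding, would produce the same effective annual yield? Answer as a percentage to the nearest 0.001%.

7.269%

Compounded annually, EAR = nominal = 0.075400.
Equivalent continuous rate: r = ln(1 + 0.075400) = 0.072693 = 7.269%.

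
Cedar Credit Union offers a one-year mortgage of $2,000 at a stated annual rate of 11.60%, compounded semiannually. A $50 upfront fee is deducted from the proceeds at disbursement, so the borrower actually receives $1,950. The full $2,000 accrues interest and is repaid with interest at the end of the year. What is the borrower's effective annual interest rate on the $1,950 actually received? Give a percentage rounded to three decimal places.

Amount owed after one year: 2,000 × (1 + 0.1160/2)^2 = 2,000 × 1.119364 = $2,238.73.
Effective rate on net proceeds: 2,238.73 / 1,950 − 1 = 0.148066 = 14.807%.

14.807%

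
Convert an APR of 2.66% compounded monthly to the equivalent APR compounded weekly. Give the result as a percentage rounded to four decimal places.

EAR = (1 + 0.0266/12)^12 − 1 = 0.026927.
Solve (1 + r/52)^52 = 1.026927: r/52 = 1.026927^(1/52) − 1 = 0.000511, so r = 0.026577 = 2.6577%.

2.6577%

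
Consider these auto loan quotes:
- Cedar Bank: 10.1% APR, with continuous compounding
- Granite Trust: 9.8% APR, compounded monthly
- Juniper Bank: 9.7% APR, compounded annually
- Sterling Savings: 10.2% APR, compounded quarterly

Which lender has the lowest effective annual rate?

Juniper Bank

Cedar Bank: e^0.101 − 1 = 10.628%
Granite Trust: (1 + 0.098/12)^12 − 1 = 10.252%
Juniper Bank: compounded annually, EAR = 9.700%
Sterling Savings: (1 + 0.102/4)^4 − 1 = 10.597%
The lowest effective annual rate is Juniper Bank at 9.700%.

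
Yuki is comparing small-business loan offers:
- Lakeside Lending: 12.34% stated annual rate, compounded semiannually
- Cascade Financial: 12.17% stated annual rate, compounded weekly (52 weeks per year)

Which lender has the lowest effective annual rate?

Lakeside Lending: (1 + 0.1234/2)^2 − 1 = 12.721%
Cascade Financial: (1 + 0.1217/52)^52 − 1 = 12.925%
The lowest effective annual rate is Lakeside Lending at 12.721%.

Lakeside Lending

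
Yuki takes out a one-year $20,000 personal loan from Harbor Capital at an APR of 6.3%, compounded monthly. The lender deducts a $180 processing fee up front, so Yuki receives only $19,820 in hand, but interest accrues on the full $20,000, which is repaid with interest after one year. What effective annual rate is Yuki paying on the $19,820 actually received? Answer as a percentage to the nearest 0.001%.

7.452%

Amount owed after one year: 20,000 × (1 + 0.063/12)^12 = 20,000 × 1.064851 = $21,297.03.
Effective rate on net proceeds: 21,297.03 / 19,820 − 1 = 0.074522 = 7.452%.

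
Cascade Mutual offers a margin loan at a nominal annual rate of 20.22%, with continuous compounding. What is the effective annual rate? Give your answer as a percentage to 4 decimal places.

With continuous compounding, EAR = e^0.2022 − 1.
e^0.2022 = 1.224093, so EAR = 0.224093 = 22.4093%.

22.4093%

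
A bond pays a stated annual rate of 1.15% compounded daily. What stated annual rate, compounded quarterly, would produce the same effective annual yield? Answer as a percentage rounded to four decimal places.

1.1516%

EAR = (1 + 0.0115/365)^365 − 1 = 0.011566.
Solve (1 + r/4)^4 = 1.011566: r/4 = 1.011566^(1/4) − 1 = 0.002879, so r = 0.011516 = 1.1516%.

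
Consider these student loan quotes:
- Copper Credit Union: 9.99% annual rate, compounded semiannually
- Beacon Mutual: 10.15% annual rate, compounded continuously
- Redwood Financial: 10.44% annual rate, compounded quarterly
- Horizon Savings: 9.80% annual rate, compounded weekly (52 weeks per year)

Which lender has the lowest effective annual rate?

Copper Credit Union: (1 + 0.0999/2)^2 − 1 = 10.240%
Beacon Mutual: e^0.1015 − 1 = 10.683%
Redwood Financial: (1 + 0.1044/4)^4 − 1 = 10.856%
Horizon Savings: (1 + 0.0980/52)^52 − 1 = 10.286%
The lowest effective annual rate is Copper Credit Union at 10.240%.

Copper Credit Union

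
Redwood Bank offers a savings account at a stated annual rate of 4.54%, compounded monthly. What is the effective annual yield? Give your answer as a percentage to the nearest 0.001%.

EAR = (1 + 0.0454/12)^12 − 1.
= (1 + 0.003783)^12 − 1 = 1.046357 − 1 = 4.636%.

4.636%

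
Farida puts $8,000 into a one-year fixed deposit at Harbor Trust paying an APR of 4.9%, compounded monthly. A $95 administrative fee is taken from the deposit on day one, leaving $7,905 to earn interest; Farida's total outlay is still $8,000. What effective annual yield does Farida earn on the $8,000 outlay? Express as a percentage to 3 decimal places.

3.765%

Value after one year: 7,905 × (1 + 0.049/12)^12 = 7,905 × 1.050116 = $8,301.16.
Effective yield on the $8,000 outlay: 8,301.16 / 8,000 − 1 = 0.037645 = 3.765%.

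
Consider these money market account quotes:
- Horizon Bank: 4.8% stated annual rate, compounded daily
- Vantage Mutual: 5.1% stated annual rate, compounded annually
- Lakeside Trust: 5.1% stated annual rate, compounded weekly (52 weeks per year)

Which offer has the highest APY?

Lakeside Trust

Horizon Bank: (1 + 0.048/365)^365 − 1 = 4.917%
Vantage Mutual: compounded annually, EAR = 5.100%
Lakeside Trust: (1 + 0.051/52)^52 − 1 = 5.230%
The highest effective annual rate is Lakeside Trust at 5.230%.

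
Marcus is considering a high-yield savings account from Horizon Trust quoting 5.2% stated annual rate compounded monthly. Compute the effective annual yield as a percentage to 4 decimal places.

EAR = (1 + 0.052/12)^12 − 1.
= 1.053257 − 1 = 5.3257%.

5.3257%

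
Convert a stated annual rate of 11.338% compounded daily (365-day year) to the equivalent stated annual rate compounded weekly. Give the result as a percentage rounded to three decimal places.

11.349%

EAR = (1 + 0.11338/365)^365 − 1 = 0.120038.
Solve (1 + r/52)^52 = 1.120038: r/52 = 1.120038^(1/52) − 1 = 0.002182, so r = 0.113486 = 11.349%.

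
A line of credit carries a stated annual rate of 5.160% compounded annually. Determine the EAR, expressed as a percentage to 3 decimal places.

Annual compounding means the effective rate equals the nominal rate: 5.160%.

5.160%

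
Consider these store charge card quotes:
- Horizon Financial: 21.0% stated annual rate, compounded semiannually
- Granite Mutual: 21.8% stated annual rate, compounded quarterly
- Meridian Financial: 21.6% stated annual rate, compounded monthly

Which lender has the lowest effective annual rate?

Horizon Financial

Horizon Financial: (1 + 0.210/2)^2 − 1 = 22.103%
Granite Mutual: (1 + 0.218/4)^4 − 1 = 23.648%
Meridian Financial: (1 + 0.216/12)^12 − 1 = 23.872%
The lowest effective annual rate is Horizon Financial at 22.103%.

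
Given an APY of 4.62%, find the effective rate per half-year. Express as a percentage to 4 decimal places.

2.2839%

The per-half-year rate i satisfies (1 + i)^2 = 1 + 0.0462.
i = 1.0462^(1/2) − 1 = 0.0228392 = 2.2839%.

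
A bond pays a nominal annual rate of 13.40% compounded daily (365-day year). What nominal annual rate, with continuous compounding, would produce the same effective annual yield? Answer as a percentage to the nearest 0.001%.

EAR = (1 + 0.1340/365)^365 − 1 = 0.143365.
Equivalent continuous rate: r = ln(1 + 0.143365) = 0.133975 = 13.398%.

13.398%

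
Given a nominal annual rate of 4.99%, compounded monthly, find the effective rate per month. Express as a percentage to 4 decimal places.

With a nominal annual rate compounded monthly, the periodic rate is the nominal rate divided by 12.
i = 0.0499 / 12 = 0.0041583 = 0.4158%.

0.4158%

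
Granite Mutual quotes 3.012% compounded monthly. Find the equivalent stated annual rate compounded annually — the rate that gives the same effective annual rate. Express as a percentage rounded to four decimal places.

EAR = (1 + 0.03012/12)^12 − 1 = 0.030539.
Compounded annually, the equivalent nominal rate is the EAR itself: 3.0539%.

3.0539%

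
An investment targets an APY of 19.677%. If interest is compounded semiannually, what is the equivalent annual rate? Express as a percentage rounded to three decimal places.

(1 + r/2)^2 − 1 = 0.19677, so 1 + r/2 = 1.19677^(1/2).
r/2 = 0.093970, so r = 0.187940 = 18.794%.

18.794%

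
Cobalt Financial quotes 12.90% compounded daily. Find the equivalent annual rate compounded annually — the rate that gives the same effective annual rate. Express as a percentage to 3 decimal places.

13.766%

EAR = (1 + 0.1290/365)^365 − 1 = 0.137664.
Compounded annually, the equivalent nominal rate is the EAR itself: 13.766%.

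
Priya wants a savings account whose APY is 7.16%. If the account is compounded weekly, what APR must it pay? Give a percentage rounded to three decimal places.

6.920%

(1 + r/52)^52 − 1 = 0.0716, so 1 + r/52 = 1.0716^(1/52).
r/52 = 0.001331, so r = 0.069199 = 6.920%.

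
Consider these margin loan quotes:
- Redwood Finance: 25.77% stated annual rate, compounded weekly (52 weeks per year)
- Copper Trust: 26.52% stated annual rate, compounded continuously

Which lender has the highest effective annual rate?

Redwood Finance: (1 + 0.2577/52)^52 − 1 = 29.313%
Copper Trust: e^0.2652 − 1 = 30.369%
The highest effective annual rate is Copper Trust at 30.369%.

Copper Trust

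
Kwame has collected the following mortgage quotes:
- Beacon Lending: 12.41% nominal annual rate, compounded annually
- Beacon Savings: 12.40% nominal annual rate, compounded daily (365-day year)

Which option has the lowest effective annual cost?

Beacon Lending

Beacon Lending: compounded annually, EAR = 12.410%
Beacon Savings: (1 + 0.1240/365)^365 − 1 = 13.199%
The lowest effective annual rate is Beacon Lending at 12.410%.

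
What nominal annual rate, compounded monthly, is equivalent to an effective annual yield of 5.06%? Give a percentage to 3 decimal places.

(1 + r/12)^12 − 1 = 0.0506, so 1 + r/12 = 1.0506^(1/12).
r/12 = 0.004122, so r = 0.049463 = 4.946%.

4.946%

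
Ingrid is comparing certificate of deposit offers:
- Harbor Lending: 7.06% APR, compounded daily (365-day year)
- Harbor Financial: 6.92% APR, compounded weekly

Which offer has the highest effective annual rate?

Harbor Lending: (1 + 0.0706/365)^365 − 1 = 7.314%
Harbor Financial: (1 + 0.0692/52)^52 − 1 = 7.160%
The highest effective annual rate is Harbor Lending at 7.314%.

Harbor Lending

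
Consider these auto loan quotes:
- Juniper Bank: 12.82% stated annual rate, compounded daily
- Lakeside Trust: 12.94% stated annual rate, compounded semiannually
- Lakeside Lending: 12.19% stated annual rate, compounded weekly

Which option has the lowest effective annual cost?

Juniper Bank: (1 + 0.1282/365)^365 − 1 = 13.675%
Lakeside Trust: (1 + 0.1294/2)^2 − 1 = 13.359%
Lakeside Lending: (1 + 0.1219/52)^52 − 1 = 12.948%
The lowest effective annual rate is Lakeside Lending at 12.948%.

Lakeside Lending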